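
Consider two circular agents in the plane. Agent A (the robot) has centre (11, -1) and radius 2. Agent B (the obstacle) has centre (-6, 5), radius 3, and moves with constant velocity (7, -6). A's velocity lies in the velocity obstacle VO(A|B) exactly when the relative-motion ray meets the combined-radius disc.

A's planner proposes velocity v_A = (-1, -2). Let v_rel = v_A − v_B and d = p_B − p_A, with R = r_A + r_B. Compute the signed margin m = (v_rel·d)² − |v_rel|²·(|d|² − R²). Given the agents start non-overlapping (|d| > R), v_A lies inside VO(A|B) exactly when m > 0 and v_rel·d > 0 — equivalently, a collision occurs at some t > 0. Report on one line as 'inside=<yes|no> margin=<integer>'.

d = (-17, 6),  |d|² = 325;  R = 2+3 = 5,  c = 325−5² = 300
v_rel = (-8, 4),  |v_rel|² = 80;  v_rel·d = (-8)·(-17) + (4)·(6) = 160
80·t² − 320·t + 300 = 0  ⇒  m = 160² − 80·300 = 1600
m = 1600 > 0,  v_rel·d = 160 > 0  ⇒  inside

inside=yes margin=1600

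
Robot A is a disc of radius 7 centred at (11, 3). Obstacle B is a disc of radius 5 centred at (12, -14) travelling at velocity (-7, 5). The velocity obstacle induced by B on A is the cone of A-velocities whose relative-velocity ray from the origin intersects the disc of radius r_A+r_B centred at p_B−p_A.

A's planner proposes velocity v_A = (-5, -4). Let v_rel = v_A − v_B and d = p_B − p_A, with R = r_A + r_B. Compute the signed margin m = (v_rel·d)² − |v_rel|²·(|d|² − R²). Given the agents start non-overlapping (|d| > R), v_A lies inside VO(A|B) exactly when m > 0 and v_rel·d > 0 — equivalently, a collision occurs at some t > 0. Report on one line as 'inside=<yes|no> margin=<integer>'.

d = (1, -17),  |d|² = 290;  R = 7+5 = 12,  c = 290−12² = 146
v_rel = (2, -9),  |v_rel|² = 85;  v_rel·d = (2)·(1) + (-9)·(-17) = 155
85·t² − 310·t + 146 = 0  ⇒  m = 155² − 85·146 = 11615
m = 11615 > 0,  v_rel·d = 155 > 0  ⇒  inside

inside=yes margin=11615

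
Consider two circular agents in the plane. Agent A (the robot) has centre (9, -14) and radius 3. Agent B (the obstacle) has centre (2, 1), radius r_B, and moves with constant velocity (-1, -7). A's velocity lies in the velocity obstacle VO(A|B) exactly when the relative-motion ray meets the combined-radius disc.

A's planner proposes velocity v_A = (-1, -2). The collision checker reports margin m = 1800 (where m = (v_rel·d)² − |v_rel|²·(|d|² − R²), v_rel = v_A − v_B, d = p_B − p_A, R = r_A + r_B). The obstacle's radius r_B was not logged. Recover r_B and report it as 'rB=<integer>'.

m = 1800
d = (-7, 15);  v_rel = (0, 5),  |v_rel|² = 25
v_rel×d = (0)·(15) − (5)·(-7) = 35
since m = R²·25 − 35²:  R² = (1225 + 1800) / 25 = 121
R = √121 = 11  ⇒  r_B = 11 − 3 = 8

rB=8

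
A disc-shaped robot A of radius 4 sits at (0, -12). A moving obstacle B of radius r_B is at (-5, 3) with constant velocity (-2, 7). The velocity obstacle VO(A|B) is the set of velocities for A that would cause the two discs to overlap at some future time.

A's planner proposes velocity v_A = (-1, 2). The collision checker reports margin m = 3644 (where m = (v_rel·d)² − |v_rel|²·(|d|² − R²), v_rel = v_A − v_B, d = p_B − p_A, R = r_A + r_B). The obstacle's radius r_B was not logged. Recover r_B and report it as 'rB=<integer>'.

m = 3644
d = (-5, 15);  v_rel = (1, -5),  |v_rel|² = 26
v_rel×d = (1)·(15) − (-5)·(-5) = -10
since m = R²·26 − (-10)²:  R² = (100 + 3644) / 26 = 144
R = √144 = 12  ⇒  r_B = 12 − 4 = 8

rB=8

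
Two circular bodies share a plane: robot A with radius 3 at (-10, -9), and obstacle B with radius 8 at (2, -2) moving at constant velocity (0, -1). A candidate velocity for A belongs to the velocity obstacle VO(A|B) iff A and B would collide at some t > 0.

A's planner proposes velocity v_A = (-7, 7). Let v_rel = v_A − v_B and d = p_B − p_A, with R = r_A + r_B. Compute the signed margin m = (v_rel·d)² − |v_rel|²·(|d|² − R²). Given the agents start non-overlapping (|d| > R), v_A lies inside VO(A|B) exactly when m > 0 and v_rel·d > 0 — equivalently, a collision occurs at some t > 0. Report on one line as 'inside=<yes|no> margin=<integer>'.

d = (12, 7),  |d|² = 193;  R = 3+8 = 11,  c = 193−11² = 72
v_rel = (-7, 8),  |v_rel|² = 113;  v_rel·d = (-7)·(12) + (8)·(7) = -28
113·t² + 56·t + 72 = 0  ⇒  m = (-28)² − 113·72 = -7352
m = -7352 < 0,  v_rel·d = -28 < 0  ⇒  outside

inside=no margin=-7352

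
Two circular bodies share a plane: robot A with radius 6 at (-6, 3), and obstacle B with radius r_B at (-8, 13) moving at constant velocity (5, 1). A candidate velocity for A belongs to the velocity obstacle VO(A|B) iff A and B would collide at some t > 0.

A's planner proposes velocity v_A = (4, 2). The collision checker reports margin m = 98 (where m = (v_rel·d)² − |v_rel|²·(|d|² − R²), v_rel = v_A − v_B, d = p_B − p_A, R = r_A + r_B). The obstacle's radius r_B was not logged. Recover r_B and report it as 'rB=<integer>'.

m = 98
d = (-2, 10);  v_rel = (-1, 1),  |v_rel|² = 2
v_rel×d = (-1)·(10) − (1)·(-2) = -8
since m = R²·2 − (-8)²:  R² = (64 + 98) / 2 = 81
R = √81 = 9  ⇒  r_B = 9 − 6 = 3

rB=3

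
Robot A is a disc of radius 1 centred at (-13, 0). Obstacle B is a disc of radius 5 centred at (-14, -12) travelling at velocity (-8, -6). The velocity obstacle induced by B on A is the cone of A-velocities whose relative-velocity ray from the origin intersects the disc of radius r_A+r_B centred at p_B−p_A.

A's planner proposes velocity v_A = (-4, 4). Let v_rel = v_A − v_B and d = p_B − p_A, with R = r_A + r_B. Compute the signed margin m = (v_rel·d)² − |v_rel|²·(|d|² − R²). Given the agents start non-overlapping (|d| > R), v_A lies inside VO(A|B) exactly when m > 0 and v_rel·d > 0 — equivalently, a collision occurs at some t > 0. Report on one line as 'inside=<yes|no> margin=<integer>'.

d = (-1, -12),  |d|² = 145;  R = 1+5 = 6,  c = 145−6² = 109
v_rel = (4, 10),  |v_rel|² = 116;  v_rel·d = (4)·(-1) + (10)·(-12) = -124
116·t² + 248·t + 109 = 0  ⇒  m = (-124)² − 116·109 = 2732
m = 2732 > 0,  v_rel·d = -124 < 0  ⇒  outside

inside=no margin=2732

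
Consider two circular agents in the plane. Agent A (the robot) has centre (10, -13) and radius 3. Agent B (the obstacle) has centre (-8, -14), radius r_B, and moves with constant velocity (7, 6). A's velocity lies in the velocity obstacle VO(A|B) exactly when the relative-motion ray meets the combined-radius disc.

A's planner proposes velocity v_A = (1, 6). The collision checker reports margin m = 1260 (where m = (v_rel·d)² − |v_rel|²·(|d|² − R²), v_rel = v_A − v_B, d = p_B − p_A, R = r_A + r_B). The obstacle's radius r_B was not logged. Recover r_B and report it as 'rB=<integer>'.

m = 1260
d = (-18, -1);  v_rel = (-6, 0),  |v_rel|² = 36
v_rel×d = (-6)·(-1) − (0)·(-18) = 6
since m = R²·36 − 6²:  R² = (36 + 1260) / 36 = 36
R = √36 = 6  ⇒  r_B = 6 − 3 = 3

rB=3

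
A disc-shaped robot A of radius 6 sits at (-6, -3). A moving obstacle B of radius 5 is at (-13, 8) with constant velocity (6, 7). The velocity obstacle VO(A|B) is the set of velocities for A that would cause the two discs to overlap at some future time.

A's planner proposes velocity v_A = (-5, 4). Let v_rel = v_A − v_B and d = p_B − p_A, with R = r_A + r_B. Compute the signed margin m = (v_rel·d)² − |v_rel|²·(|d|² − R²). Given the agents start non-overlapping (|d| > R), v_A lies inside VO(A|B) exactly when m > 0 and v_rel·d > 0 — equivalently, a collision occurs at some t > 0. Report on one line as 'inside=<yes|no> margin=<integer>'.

d = (-7, 11),  |d|² = 170;  R = 6+5 = 11,  c = 170−11² = 49
v_rel = (-11, -3),  |v_rel|² = 130;  v_rel·d = (-11)·(-7) + (-3)·(11) = 44
130·t² − 88·t + 49 = 0  ⇒  m = 44² − 130·49 = -4434
m = -4434 < 0,  v_rel·d = 44 > 0  ⇒  outside

inside=no margin=-4434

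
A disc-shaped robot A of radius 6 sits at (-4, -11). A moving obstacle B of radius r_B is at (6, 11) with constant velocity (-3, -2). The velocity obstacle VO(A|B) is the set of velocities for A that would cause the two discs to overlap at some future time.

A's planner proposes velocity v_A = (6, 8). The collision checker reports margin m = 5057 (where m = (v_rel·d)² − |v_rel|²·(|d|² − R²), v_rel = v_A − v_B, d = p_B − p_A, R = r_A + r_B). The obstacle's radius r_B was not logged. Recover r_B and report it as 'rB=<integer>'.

m = 5057
d = (10, 22);  v_rel = (9, 10),  |v_rel|² = 181
v_rel×d = (9)·(22) − (10)·(10) = 98
since m = R²·181 − 98²:  R² = (9604 + 5057) / 181 = 81
R = √81 = 9  ⇒  r_B = 9 − 6 = 3

rB=3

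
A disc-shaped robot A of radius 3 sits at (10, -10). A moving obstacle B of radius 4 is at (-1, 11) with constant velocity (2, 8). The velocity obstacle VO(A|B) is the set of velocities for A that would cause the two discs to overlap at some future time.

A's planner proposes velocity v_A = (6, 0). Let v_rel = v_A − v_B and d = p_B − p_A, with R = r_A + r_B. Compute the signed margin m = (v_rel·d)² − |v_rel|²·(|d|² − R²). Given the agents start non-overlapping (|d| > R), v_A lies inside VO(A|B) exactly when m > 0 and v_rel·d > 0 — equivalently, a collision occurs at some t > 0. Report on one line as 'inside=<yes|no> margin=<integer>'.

d = (-11, 21),  |d|² = 562;  R = 3+4 = 7,  c = 562−7² = 513
v_rel = (4, -8),  |v_rel|² = 80;  v_rel·d = (4)·(-11) + (-8)·(21) = -212
80·t² + 424·t + 513 = 0  ⇒  m = (-212)² − 80·513 = 3904
m = 3904 > 0,  v_rel·d = -212 < 0  ⇒  outside

inside=no margin=3904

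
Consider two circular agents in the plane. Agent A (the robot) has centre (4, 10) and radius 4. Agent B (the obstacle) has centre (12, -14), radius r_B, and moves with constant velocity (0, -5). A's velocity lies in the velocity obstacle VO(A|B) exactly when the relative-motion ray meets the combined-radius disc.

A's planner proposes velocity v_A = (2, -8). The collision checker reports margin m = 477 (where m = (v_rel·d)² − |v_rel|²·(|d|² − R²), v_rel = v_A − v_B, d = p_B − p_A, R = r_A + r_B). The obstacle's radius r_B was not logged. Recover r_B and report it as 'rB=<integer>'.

m = 477
d = (8, -24);  v_rel = (2, -3),  |v_rel|² = 13
v_rel×d = (2)·(-24) − (-3)·(8) = -24
since m = R²·13 − (-24)²:  R² = (576 + 477) / 13 = 81
R = √81 = 9  ⇒  r_B = 9 − 4 = 5

rB=5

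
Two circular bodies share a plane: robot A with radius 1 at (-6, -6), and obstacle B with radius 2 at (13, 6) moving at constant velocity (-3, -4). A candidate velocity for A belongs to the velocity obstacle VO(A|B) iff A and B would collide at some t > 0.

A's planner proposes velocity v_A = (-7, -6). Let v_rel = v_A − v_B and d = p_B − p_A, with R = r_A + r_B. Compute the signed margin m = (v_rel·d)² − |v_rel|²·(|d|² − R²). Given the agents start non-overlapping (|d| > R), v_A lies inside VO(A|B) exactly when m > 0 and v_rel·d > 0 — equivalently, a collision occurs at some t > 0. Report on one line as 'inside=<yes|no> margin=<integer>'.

d = (19, 12),  |d|² = 505;  R = 1+2 = 3,  c = 505−3² = 496
v_rel = (-4, -2),  |v_rel|² = 20;  v_rel·d = (-4)·(19) + (-2)·(12) = -100
20·t² + 200·t + 496 = 0  ⇒  m = (-100)² − 20·496 = 80
m = 80 > 0,  v_rel·d = -100 < 0  ⇒  outside

inside=no margin=80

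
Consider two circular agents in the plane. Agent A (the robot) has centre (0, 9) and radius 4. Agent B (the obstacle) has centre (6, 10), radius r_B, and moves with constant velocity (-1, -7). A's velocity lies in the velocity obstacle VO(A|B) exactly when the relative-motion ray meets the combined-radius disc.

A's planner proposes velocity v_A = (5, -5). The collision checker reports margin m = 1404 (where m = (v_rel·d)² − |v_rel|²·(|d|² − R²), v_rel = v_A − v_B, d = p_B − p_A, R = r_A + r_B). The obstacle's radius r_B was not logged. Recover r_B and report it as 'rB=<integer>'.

m = 1404
d = (6, 1);  v_rel = (6, 2),  |v_rel|² = 40
v_rel×d = (6)·(1) − (2)·(6) = -6
since m = R²·40 − (-6)²:  R² = (36 + 1404) / 40 = 36
R = √36 = 6  ⇒  r_B = 6 − 4 = 2

rB=2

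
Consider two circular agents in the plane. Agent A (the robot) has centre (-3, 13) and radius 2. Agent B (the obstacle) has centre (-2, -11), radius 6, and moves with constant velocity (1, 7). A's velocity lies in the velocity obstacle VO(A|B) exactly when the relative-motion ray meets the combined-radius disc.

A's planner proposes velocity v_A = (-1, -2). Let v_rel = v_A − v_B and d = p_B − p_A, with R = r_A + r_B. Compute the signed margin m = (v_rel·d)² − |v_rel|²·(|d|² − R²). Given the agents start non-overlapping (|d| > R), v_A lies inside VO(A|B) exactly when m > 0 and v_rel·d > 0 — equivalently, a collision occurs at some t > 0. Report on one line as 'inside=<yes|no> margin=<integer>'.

d = (1, -24),  |d|² = 577;  R = 2+6 = 8,  c = 577−8² = 513
v_rel = (-2, -9),  |v_rel|² = 85;  v_rel·d = (-2)·(1) + (-9)·(-24) = 214
85·t² − 428·t + 513 = 0  ⇒  m = 214² − 85·513 = 2191
m = 2191 > 0,  v_rel·d = 214 > 0  ⇒  inside

inside=yes margin=2191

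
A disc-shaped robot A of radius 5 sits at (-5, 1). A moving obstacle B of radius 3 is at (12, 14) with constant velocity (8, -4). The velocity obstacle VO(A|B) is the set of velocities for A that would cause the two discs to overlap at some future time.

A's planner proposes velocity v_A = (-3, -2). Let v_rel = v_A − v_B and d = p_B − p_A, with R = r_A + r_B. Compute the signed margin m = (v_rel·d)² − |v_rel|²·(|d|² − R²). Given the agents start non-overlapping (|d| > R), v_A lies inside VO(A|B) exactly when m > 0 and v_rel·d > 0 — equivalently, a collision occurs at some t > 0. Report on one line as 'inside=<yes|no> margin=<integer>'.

d = (17, 13),  |d|² = 458;  R = 5+3 = 8,  c = 458−8² = 394
v_rel = (-11, 2),  |v_rel|² = 125;  v_rel·d = (-11)·(17) + (2)·(13) = -161
125·t² + 322·t + 394 = 0  ⇒  m = (-161)² − 125·394 = -23329
m = -23329 < 0,  v_rel·d = -161 < 0  ⇒  outside

inside=no margin=-23329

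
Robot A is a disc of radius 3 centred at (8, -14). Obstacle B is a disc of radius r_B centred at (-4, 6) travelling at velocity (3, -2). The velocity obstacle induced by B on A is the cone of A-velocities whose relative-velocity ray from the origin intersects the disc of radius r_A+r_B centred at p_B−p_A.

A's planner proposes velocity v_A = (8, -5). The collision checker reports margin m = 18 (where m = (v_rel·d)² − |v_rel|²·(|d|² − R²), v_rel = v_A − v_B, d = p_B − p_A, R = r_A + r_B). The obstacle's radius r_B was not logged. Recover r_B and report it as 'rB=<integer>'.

m = 18
d = (-12, 20);  v_rel = (5, -3),  |v_rel|² = 34
v_rel×d = (5)·(20) − (-3)·(-12) = 64
since m = R²·34 − 64²:  R² = (4096 + 18) / 34 = 121
R = √121 = 11  ⇒  r_B = 11 − 3 = 8

rB=8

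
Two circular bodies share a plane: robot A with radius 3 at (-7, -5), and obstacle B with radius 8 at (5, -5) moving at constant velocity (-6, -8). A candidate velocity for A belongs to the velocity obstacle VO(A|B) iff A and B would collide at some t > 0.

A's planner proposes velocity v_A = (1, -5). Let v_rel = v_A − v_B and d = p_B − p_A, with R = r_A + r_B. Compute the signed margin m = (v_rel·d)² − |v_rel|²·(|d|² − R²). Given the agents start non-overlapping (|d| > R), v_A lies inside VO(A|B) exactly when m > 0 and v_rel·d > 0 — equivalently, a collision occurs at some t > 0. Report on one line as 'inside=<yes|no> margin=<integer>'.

d = (12, 0),  |d|² = 144;  R = 3+8 = 11,  c = 144−11² = 23
v_rel = (7, 3),  |v_rel|² = 58;  v_rel·d = (7)·(12) + (3)·(0) = 84
58·t² − 168·t + 23 = 0  ⇒  m = 84² − 58·23 = 5722
m = 5722 > 0,  v_rel·d = 84 > 0  ⇒  inside

inside=yes margin=5722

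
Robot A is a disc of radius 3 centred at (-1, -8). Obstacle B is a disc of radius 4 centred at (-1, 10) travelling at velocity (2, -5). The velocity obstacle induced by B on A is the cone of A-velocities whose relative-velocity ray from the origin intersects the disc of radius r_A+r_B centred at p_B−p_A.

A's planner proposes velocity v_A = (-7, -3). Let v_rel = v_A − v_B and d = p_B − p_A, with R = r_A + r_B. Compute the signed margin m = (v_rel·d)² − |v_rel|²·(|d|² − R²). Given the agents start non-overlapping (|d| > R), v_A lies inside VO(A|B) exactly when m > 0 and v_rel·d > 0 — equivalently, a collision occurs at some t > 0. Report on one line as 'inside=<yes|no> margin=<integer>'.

d = (0, 18),  |d|² = 324;  R = 3+4 = 7,  c = 324−7² = 275
v_rel = (-9, 2),  |v_rel|² = 85;  v_rel·d = (-9)·(0) + (2)·(18) = 36
85·t² − 72·t + 275 = 0  ⇒  m = 36² − 85·275 = -22079
m = -22079 < 0,  v_rel·d = 36 > 0  ⇒  outside

inside=no margin=-22079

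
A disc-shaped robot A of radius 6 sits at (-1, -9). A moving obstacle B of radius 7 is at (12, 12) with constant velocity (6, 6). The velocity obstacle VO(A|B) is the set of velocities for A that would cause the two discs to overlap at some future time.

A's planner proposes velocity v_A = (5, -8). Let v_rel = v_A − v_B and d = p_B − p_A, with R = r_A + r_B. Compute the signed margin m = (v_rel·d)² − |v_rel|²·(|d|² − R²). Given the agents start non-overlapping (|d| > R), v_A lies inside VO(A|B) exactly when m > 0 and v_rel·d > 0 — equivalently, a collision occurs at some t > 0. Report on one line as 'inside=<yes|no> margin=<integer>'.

d = (13, 21),  |d|² = 610;  R = 6+7 = 13,  c = 610−13² = 441
v_rel = (-1, -14),  |v_rel|² = 197;  v_rel·d = (-1)·(13) + (-14)·(21) = -307
197·t² + 614·t + 441 = 0  ⇒  m = (-307)² − 197·441 = 7372
m = 7372 > 0,  v_rel·d = -307 < 0  ⇒  outside

inside=no margin=7372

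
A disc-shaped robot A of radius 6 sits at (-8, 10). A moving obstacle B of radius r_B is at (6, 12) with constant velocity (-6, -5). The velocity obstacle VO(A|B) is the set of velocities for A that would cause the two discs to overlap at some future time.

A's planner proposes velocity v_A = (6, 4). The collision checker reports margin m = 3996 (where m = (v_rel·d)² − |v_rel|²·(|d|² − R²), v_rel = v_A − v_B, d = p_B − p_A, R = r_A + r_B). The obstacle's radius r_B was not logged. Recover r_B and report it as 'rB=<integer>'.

m = 3996
d = (14, 2);  v_rel = (12, 9),  |v_rel|² = 225
v_rel×d = (12)·(2) − (9)·(14) = -102
since m = R²·225 − (-102)²:  R² = (10404 + 3996) / 225 = 64
R = √64 = 8  ⇒  r_B = 8 − 6 = 2

rB=2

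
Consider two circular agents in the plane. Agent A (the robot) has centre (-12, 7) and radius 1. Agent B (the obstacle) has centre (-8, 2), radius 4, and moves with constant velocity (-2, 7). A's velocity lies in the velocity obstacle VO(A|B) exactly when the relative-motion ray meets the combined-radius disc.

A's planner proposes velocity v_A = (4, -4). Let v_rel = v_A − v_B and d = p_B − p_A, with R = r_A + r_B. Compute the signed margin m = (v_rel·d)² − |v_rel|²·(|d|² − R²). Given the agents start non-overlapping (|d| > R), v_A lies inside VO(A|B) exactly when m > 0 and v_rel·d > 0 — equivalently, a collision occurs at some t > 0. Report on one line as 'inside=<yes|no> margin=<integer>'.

d = (4, -5),  |d|² = 41;  R = 1+4 = 5,  c = 41−5² = 16
v_rel = (6, -11),  |v_rel|² = 157;  v_rel·d = (6)·(4) + (-11)·(-5) = 79
157·t² − 158·t + 16 = 0  ⇒  m = 79² − 157·16 = 3729
m = 3729 > 0,  v_rel·d = 79 > 0  ⇒  inside

inside=yes margin=3729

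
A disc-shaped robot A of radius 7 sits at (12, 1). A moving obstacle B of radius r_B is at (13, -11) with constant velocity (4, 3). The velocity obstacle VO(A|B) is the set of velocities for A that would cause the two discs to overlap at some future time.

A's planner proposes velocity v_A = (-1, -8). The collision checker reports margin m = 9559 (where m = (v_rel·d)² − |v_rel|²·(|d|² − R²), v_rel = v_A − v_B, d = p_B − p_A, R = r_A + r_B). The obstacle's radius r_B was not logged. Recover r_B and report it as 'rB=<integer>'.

m = 9559
d = (1, -12);  v_rel = (-5, -11),  |v_rel|² = 146
v_rel×d = (-5)·(-12) − (-11)·(1) = 71
since m = R²·146 − 71²:  R² = (5041 + 9559) / 146 = 100
R = √100 = 10  ⇒  r_B = 10 − 7 = 3

rB=3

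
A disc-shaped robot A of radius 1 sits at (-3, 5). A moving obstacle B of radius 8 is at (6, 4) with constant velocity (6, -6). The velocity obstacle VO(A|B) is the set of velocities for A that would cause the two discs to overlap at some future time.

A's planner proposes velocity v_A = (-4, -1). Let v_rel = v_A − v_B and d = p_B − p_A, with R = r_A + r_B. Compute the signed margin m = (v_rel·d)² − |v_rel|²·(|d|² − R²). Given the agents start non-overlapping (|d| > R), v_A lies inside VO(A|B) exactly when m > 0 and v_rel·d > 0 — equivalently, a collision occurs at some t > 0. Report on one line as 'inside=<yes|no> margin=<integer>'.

d = (9, -1),  |d|² = 82;  R = 1+8 = 9,  c = 82−9² = 1
v_rel = (-10, 5),  |v_rel|² = 125;  v_rel·d = (-10)·(9) + (5)·(-1) = -95
125·t² + 190·t + 1 = 0  ⇒  m = (-95)² − 125·1 = 8900
m = 8900 > 0,  v_rel·d = -95 < 0  ⇒  outside

inside=no margin=8900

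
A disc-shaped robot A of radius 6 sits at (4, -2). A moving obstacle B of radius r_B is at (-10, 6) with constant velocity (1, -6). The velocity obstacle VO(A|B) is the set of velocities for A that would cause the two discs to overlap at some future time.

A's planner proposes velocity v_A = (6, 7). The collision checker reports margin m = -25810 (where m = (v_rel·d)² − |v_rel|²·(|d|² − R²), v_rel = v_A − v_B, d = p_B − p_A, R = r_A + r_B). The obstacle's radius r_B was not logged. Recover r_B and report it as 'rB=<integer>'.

m = -25810
d = (-14, 8);  v_rel = (5, 13),  |v_rel|² = 194
v_rel×d = (5)·(8) − (13)·(-14) = 222
since m = R²·194 − 222²:  R² = (49284 + -25810) / 194 = 121
R = √121 = 11  ⇒  r_B = 11 − 6 = 5

rB=5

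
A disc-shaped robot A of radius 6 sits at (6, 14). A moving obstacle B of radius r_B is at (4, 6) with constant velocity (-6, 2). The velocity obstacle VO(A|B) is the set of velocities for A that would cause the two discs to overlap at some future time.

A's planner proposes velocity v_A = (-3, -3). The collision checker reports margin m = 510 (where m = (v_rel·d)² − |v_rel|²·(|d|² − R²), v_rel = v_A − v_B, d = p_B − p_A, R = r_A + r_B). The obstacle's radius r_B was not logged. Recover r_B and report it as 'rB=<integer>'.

m = 510
d = (-2, -8);  v_rel = (3, -5),  |v_rel|² = 34
v_rel×d = (3)·(-8) − (-5)·(-2) = -34
since m = R²·34 − (-34)²:  R² = (1156 + 510) / 34 = 49
R = √49 = 7  ⇒  r_B = 7 − 6 = 1

rB=1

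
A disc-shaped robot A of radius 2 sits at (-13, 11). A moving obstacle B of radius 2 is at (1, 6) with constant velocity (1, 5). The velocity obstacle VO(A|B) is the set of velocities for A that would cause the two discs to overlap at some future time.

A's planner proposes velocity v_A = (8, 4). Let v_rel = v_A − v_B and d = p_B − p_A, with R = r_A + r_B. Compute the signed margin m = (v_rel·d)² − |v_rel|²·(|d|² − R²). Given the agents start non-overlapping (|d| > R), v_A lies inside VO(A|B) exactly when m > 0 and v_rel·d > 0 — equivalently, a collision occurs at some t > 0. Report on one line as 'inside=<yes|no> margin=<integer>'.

d = (14, -5),  |d|² = 221;  R = 2+2 = 4,  c = 221−4² = 205
v_rel = (7, -1),  |v_rel|² = 50;  v_rel·d = (7)·(14) + (-1)·(-5) = 103
50·t² − 206·t + 205 = 0  ⇒  m = 103² − 50·205 = 359
m = 359 > 0,  v_rel·d = 103 > 0  ⇒  inside

inside=yes margin=359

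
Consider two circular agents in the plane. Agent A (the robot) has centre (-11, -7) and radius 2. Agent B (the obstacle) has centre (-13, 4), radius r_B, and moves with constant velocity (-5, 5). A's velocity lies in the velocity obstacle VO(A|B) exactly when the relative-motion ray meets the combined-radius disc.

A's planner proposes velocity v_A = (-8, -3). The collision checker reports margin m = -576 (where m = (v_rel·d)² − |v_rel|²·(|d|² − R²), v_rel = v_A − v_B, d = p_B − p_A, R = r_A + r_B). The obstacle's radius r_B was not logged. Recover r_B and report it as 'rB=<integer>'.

m = -576
d = (-2, 11);  v_rel = (-3, -8),  |v_rel|² = 73
v_rel×d = (-3)·(11) − (-8)·(-2) = -49
since m = R²·73 − (-49)²:  R² = (2401 + -576) / 73 = 25
R = √25 = 5  ⇒  r_B = 5 − 2 = 3

rB=3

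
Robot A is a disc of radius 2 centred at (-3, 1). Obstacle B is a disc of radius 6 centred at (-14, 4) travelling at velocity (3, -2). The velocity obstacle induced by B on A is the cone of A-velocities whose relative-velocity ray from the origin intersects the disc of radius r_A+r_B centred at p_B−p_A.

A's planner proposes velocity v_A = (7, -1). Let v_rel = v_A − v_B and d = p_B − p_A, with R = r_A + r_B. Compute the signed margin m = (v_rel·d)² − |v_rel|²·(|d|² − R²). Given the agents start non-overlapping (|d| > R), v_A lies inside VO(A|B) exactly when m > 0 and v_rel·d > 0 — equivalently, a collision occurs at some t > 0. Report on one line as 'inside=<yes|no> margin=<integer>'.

d = (-11, 3),  |d|² = 130;  R = 2+6 = 8,  c = 130−8² = 66
v_rel = (4, 1),  |v_rel|² = 17;  v_rel·d = (4)·(-11) + (1)·(3) = -41
17·t² + 82·t + 66 = 0  ⇒  m = (-41)² − 17·66 = 559
m = 559 > 0,  v_rel·d = -41 < 0  ⇒  outside

inside=no margin=559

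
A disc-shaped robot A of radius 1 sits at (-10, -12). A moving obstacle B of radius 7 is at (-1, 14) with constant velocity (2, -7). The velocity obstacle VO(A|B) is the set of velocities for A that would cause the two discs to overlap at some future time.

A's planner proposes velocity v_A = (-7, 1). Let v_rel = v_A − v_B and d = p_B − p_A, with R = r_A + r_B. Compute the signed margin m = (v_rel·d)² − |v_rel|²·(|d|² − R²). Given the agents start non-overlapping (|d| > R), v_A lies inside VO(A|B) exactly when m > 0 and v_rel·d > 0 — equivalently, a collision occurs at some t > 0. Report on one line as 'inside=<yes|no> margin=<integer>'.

d = (9, 26),  |d|² = 757;  R = 1+7 = 8,  c = 757−8² = 693
v_rel = (-9, 8),  |v_rel|² = 145;  v_rel·d = (-9)·(9) + (8)·(26) = 127
145·t² − 254·t + 693 = 0  ⇒  m = 127² − 145·693 = -84356
m = -84356 < 0,  v_rel·d = 127 > 0  ⇒  outside

inside=no margin=-84356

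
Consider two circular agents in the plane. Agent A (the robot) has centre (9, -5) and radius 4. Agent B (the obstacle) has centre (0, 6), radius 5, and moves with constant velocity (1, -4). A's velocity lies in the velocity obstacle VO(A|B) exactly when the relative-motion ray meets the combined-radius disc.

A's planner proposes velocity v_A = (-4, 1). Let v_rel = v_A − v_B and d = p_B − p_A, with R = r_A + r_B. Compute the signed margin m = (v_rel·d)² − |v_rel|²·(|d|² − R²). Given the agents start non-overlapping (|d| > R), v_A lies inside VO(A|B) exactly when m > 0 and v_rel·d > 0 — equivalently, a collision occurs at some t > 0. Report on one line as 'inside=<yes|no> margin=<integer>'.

d = (-9, 11),  |d|² = 202;  R = 4+5 = 9,  c = 202−9² = 121
v_rel = (-5, 5),  |v_rel|² = 50;  v_rel·d = (-5)·(-9) + (5)·(11) = 100
50·t² − 200·t + 121 = 0  ⇒  m = 100² − 50·121 = 3950
m = 3950 > 0,  v_rel·d = 100 > 0  ⇒  inside

inside=yes margin=3950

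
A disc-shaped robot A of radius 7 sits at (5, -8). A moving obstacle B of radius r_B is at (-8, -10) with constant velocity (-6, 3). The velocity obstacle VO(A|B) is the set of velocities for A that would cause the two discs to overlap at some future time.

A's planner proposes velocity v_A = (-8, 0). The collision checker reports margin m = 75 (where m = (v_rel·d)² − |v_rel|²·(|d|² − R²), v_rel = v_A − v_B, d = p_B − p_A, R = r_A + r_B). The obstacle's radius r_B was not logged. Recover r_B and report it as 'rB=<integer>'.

m = 75
d = (-13, -2);  v_rel = (-2, -3),  |v_rel|² = 13
v_rel×d = (-2)·(-2) − (-3)·(-13) = -35
since m = R²·13 − (-35)²:  R² = (1225 + 75) / 13 = 100
R = √100 = 10  ⇒  r_B = 10 − 7 = 3

rB=3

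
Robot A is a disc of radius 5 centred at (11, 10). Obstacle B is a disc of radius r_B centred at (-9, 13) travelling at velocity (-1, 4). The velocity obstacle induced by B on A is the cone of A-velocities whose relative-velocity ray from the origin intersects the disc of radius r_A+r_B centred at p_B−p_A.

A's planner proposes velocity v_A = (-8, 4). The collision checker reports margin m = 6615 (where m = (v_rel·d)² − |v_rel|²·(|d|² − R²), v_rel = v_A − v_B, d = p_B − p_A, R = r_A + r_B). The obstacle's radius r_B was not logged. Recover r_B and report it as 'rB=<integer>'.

m = 6615
d = (-20, 3);  v_rel = (-7, 0),  |v_rel|² = 49
v_rel×d = (-7)·(3) − (0)·(-20) = -21
since m = R²·49 − (-21)²:  R² = (441 + 6615) / 49 = 144
R = √144 = 12  ⇒  r_B = 12 − 5 = 7

rB=7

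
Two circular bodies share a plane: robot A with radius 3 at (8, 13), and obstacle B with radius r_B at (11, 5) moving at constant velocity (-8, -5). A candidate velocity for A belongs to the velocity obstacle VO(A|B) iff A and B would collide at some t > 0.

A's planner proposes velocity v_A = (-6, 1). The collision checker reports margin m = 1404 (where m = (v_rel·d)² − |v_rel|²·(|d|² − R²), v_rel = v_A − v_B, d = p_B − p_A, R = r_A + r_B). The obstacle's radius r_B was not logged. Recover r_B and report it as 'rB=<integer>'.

m = 1404
d = (3, -8);  v_rel = (2, 6),  |v_rel|² = 40
v_rel×d = (2)·(-8) − (6)·(3) = -34
since m = R²·40 − (-34)²:  R² = (1156 + 1404) / 40 = 64
R = √64 = 8  ⇒  r_B = 8 − 3 = 5

rB=5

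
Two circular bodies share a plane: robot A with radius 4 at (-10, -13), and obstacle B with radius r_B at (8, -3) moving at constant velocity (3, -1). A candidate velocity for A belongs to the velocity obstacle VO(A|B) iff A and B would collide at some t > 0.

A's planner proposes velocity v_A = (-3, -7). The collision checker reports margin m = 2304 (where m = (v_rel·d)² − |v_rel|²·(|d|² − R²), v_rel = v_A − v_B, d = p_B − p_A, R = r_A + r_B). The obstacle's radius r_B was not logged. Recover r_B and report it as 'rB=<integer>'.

m = 2304
d = (18, 10);  v_rel = (-6, -6),  |v_rel|² = 72
v_rel×d = (-6)·(10) − (-6)·(18) = 48
since m = R²·72 − 48²:  R² = (2304 + 2304) / 72 = 64
R = √64 = 8  ⇒  r_B = 8 − 4 = 4

rB=4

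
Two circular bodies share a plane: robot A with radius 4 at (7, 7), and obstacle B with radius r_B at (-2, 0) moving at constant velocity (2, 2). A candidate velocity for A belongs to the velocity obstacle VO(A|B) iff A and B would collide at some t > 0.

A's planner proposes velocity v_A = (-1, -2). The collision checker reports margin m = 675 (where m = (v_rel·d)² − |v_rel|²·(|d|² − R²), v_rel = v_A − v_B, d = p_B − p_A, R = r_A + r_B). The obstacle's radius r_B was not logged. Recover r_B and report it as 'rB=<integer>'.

m = 675
d = (-9, -7);  v_rel = (-3, -4),  |v_rel|² = 25
v_rel×d = (-3)·(-7) − (-4)·(-9) = -15
since m = R²·25 − (-15)²:  R² = (225 + 675) / 25 = 36
R = √36 = 6  ⇒  r_B = 6 − 4 = 2

rB=2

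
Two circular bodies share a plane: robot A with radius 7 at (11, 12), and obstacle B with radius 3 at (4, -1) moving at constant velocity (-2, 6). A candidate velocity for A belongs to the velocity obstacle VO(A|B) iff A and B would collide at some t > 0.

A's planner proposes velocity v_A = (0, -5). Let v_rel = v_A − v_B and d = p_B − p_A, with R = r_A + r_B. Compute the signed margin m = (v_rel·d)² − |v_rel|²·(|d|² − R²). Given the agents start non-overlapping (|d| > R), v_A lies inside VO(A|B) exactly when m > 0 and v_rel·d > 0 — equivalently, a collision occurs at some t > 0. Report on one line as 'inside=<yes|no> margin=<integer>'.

d = (-7, -13),  |d|² = 218;  R = 7+3 = 10,  c = 218−10² = 118
v_rel = (2, -11),  |v_rel|² = 125;  v_rel·d = (2)·(-7) + (-11)·(-13) = 129
125·t² − 258·t + 118 = 0  ⇒  m = 129² − 125·118 = 1891
m = 1891 > 0,  v_rel·d = 129 > 0  ⇒  inside

inside=yes margin=1891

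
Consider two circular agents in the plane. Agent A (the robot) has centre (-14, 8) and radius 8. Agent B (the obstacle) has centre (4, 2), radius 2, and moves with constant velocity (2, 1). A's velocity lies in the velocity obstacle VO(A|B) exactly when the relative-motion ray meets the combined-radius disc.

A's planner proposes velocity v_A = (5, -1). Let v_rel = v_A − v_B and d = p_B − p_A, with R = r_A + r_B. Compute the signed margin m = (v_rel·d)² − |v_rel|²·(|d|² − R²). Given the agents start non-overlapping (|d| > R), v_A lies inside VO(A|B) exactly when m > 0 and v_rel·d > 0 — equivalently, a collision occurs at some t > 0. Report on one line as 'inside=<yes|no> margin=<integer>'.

d = (18, -6),  |d|² = 360;  R = 8+2 = 10,  c = 360−10² = 260
v_rel = (3, -2),  |v_rel|² = 13;  v_rel·d = (3)·(18) + (-2)·(-6) = 66
13·t² − 132·t + 260 = 0  ⇒  m = 66² − 13·260 = 976
m = 976 > 0,  v_rel·d = 66 > 0  ⇒  inside

inside=yes margin=976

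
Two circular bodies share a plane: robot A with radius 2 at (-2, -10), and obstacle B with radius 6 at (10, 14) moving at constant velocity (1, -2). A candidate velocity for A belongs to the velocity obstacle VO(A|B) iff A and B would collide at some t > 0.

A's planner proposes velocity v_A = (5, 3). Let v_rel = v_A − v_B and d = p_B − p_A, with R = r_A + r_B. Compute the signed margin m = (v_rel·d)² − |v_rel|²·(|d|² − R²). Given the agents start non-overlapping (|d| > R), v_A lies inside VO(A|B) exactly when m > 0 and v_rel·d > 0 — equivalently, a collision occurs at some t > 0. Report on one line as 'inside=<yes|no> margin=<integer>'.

d = (12, 24),  |d|² = 720;  R = 2+6 = 8,  c = 720−8² = 656
v_rel = (4, 5),  |v_rel|² = 41;  v_rel·d = (4)·(12) + (5)·(24) = 168
41·t² − 336·t + 656 = 0  ⇒  m = 168² − 41·656 = 1328
m = 1328 > 0,  v_rel·d = 168 > 0  ⇒  inside

inside=yes margin=1328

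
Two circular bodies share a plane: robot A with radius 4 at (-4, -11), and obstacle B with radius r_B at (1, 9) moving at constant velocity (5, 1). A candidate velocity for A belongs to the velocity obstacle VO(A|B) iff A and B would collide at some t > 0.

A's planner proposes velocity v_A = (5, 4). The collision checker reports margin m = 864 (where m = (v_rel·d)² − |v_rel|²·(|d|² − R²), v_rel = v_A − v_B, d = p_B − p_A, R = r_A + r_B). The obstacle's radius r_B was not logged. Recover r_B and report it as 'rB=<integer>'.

m = 864
d = (5, 20);  v_rel = (0, 3),  |v_rel|² = 9
v_rel×d = (0)·(20) − (3)·(5) = -15
since m = R²·9 − (-15)²:  R² = (225 + 864) / 9 = 121
R = √121 = 11  ⇒  r_B = 11 − 4 = 7

rB=7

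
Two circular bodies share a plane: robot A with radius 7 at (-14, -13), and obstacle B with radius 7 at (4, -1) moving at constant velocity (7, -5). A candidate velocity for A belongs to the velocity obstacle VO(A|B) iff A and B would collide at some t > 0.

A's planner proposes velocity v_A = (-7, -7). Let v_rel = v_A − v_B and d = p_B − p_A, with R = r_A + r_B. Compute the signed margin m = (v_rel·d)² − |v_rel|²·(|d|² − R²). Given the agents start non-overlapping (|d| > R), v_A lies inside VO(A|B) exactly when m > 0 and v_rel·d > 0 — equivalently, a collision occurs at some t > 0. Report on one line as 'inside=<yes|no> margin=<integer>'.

d = (18, 12),  |d|² = 468;  R = 7+7 = 14,  c = 468−14² = 272
v_rel = (-14, -2),  |v_rel|² = 200;  v_rel·d = (-14)·(18) + (-2)·(12) = -276
200·t² + 552·t + 272 = 0  ⇒  m = (-276)² − 200·272 = 21776
m = 21776 > 0,  v_rel·d = -276 < 0  ⇒  outside

inside=no margin=21776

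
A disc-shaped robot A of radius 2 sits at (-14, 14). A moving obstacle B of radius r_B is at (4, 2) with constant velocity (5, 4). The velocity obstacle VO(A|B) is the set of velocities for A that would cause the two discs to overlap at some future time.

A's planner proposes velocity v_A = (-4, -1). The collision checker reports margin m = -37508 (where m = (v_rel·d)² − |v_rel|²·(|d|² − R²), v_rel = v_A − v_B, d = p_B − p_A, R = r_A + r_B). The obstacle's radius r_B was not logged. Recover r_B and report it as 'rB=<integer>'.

m = -37508
d = (18, -12);  v_rel = (-9, -5),  |v_rel|² = 106
v_rel×d = (-9)·(-12) − (-5)·(18) = 198
since m = R²·106 − 198²:  R² = (39204 + -37508) / 106 = 16
R = √16 = 4  ⇒  r_B = 4 − 2 = 2

rB=2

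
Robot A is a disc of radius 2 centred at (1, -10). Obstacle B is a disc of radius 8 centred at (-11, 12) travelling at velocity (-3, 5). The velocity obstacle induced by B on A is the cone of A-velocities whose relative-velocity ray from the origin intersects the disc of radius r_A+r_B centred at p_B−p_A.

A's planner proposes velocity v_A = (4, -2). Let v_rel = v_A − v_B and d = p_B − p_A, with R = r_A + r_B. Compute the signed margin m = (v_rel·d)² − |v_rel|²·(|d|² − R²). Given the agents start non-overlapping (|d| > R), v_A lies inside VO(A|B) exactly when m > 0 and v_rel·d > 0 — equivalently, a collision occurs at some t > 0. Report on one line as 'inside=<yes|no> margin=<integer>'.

d = (-12, 22),  |d|² = 628;  R = 2+8 = 10,  c = 628−10² = 528
v_rel = (7, -7),  |v_rel|² = 98;  v_rel·d = (7)·(-12) + (-7)·(22) = -238
98·t² + 476·t + 528 = 0  ⇒  m = (-238)² − 98·528 = 4900
m = 4900 > 0,  v_rel·d = -238 < 0  ⇒  outside

inside=no margin=4900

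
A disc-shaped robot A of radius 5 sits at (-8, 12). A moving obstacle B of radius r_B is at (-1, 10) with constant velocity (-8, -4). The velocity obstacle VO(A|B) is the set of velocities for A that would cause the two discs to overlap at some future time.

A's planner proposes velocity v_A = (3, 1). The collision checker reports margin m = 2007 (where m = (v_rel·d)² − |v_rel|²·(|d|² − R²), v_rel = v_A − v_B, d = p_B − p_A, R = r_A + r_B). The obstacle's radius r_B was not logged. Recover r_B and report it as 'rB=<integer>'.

m = 2007
d = (7, -2);  v_rel = (11, 5),  |v_rel|² = 146
v_rel×d = (11)·(-2) − (5)·(7) = -57
since m = R²·146 − (-57)²:  R² = (3249 + 2007) / 146 = 36
R = √36 = 6  ⇒  r_B = 6 − 5 = 1

rB=1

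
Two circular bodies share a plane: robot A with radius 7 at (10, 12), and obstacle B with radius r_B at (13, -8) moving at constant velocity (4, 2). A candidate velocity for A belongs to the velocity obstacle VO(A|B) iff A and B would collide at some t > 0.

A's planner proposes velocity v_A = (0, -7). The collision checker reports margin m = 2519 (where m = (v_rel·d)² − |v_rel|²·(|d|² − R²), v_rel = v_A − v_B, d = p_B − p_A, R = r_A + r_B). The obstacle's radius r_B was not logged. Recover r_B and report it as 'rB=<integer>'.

m = 2519
d = (3, -20);  v_rel = (-4, -9),  |v_rel|² = 97
v_rel×d = (-4)·(-20) − (-9)·(3) = 107
since m = R²·97 − 107²:  R² = (11449 + 2519) / 97 = 144
R = √144 = 12  ⇒  r_B = 12 − 7 = 5

rB=5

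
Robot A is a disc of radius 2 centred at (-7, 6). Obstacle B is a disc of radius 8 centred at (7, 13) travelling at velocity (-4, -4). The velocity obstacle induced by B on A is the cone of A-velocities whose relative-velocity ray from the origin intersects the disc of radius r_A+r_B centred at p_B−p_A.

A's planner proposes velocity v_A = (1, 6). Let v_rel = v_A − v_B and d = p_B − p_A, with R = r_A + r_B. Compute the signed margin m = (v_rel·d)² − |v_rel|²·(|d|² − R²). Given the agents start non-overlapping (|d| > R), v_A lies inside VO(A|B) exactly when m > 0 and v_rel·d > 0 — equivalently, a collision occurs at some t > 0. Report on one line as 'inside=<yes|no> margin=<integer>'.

d = (14, 7),  |d|² = 245;  R = 2+8 = 10,  c = 245−10² = 145
v_rel = (5, 10),  |v_rel|² = 125;  v_rel·d = (5)·(14) + (10)·(7) = 140
125·t² − 280·t + 145 = 0  ⇒  m = 140² − 125·145 = 1475
m = 1475 > 0,  v_rel·d = 140 > 0  ⇒  inside

inside=yes margin=1475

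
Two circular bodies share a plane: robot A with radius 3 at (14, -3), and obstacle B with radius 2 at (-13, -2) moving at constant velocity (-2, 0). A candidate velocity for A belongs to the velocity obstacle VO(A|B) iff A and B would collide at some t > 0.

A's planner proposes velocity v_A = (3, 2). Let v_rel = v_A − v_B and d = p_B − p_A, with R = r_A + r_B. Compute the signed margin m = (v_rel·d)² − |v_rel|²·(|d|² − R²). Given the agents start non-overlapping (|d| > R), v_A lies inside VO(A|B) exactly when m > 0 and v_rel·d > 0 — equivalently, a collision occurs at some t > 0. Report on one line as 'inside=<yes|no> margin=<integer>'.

d = (-27, 1),  |d|² = 730;  R = 3+2 = 5,  c = 730−5² = 705
v_rel = (5, 2),  |v_rel|² = 29;  v_rel·d = (5)·(-27) + (2)·(1) = -133
29·t² + 266·t + 705 = 0  ⇒  m = (-133)² − 29·705 = -2756
m = -2756 < 0,  v_rel·d = -133 < 0  ⇒  outside

inside=no margin=-2756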